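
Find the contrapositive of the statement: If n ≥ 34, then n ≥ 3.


Original: If n ≥ 34, then n ≥ 3
Contrapositive: If ¬Q, then ¬P
Negate Q: not (n ≥ 3)
Negate P: not (n ≥ 34)

If not (n ≥ 3), then not (n ≥ 34).


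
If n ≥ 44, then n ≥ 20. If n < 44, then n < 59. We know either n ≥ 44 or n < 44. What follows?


Constructive dilemma: (P → Q) ∧ (R → S), P ∨ R ⊢ Q ∨ S
Premise 1: n ≥ 44 → n ≥ 20
Premise 2: n < 44 → n < 59
Premise 3: n ≥ 44 ∨ n < 44
Case 1: Assuming n ≥ 44, then by Premise 1, n ≥ 20.
Case 2: Assuming n < 44, then by Premise 2, n < 59.
Since one of n ≥ 44 or n < 44 must hold, we get n ≥ 20 or n < 59.

n ≥ 20 or n < 59.


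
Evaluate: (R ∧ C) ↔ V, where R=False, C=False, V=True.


R = False, C = False, V = True
Expression: (R ∧ C) ↔ V
Step 1: R ∧ C = False AND False = False
Step 2: (False) ↔ V = (False iff True) = False

False


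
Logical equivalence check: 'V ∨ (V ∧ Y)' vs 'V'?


Expression 1: V ∨ (V ∧ Y)
Expression 2: V
Truth table (V Y | Expr1 Expr2):
  T T |   T     T
  T F |   T     T
  F T |   F     F
  F F |   F     F
All 4 rows agree, so the expressions are logically equivalent.

Yes


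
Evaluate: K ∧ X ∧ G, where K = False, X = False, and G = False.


K = False, X = False, G = False
Step 1: K ∧ X = False AND False = False
Step 2: (False) ∧ G = (False) AND False = False
AND is true only when ALL operands are true.

False


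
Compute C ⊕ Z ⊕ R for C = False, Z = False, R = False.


C = False, Z = False, R = False
Step 1: C ⊕ Z = False XOR False = False
Step 2: False ⊕ R = False XOR False = False
XOR is true when an odd number of operands are true.

False


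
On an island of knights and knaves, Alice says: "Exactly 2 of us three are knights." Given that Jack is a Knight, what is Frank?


Alice claims exactly 2 knights among Alice, Jack, Frank.
Given: Jack is a Knight.

Case 1: Alice is a Knight (tells truth)
  Then exactly 2 of the three are knights.
  Counting Alice, Jack: 2 knight(s) so far. Need 0 more → Frank = Knave.
Case 2: Alice is a Knave (lies)
  Then the count is NOT 2.
  If Frank = Knight, count = 2 = 2 → claim would be true, contradicts lie.
  If Frank = Knave, count = 1 ≠ 2 → lie confirmed ✓

Frank is a Knave.

Knave


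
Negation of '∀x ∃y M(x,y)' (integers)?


Original: ∀x ∃y M(x,y)
Rule: ¬∀→∃, ¬∃→∀, negate predicate.
Negation: ∃x ∀y ¬M(x,y)

∃x ∀y ¬M(x,y)


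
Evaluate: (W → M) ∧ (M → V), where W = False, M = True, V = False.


W = False, M = True, V = False
Step 1: W → M is false only when W=True and M=False. Result: True
Step 2: M → V is false only when M=True and V=False. Result: False
Step 3: True ∧ False = False

False


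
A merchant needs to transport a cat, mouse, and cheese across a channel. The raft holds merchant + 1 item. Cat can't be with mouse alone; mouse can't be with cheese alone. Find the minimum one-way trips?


1. merchant+mouse → 2. merchant ← 3. merchant+cat → 4. merchant+mouse ← 5. merchant+cheese → 6. merchant ← 7. merchant+mouse →
Minimum trips = 7

7


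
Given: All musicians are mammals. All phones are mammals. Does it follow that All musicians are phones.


Premise 1: All musicians are mammals.
Premise 2: All phones are mammals.
Conclusion: All musicians are phones.
Fallacy: undistributed middle. mammals is predicate in both.
Counterexample: musicians and phones could be disjoint subsets of mammals.

Invalid


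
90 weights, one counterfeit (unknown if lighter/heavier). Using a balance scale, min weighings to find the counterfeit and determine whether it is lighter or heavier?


Let n = 90. 180 possibilities (n weights × lighter/heavier); each weighing has 3 outcomes.
Bound for k weighings: say the first weighing puts j weights on each pan. If it tips, the 2j weighed weights remain suspects (each with a known direction) and k-1 weighings give 3^(k-1) outcomes; 3^(k-1) is odd, so 2j ≤ 3^(k-1) - 1. If it balances, the n - 2j unweighed weights remain with direction unknown: 2(n - 2j) ≤ 3^(k-1) - 1 by the same parity argument. Adding, n ≤ (3^(k-1) - 1) + (3^(k-1) - 1)/2 = (3^k - 3)/2, and the classical three-group strategy achieves this (3 weights in 2 weighings, 12 in 3, 39 in 4, 120 in 5).
So we need the smallest k with (3^k - 3)/2 ≥ 90.
k = 4: (3^4 - 3)/2 = 39 < 90 ✗
k = 5: (3^5 - 3)/2 = 120 ≥ 90 ✓

5


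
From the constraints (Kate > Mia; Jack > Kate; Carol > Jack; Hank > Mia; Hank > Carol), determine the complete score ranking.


Constraints: Kate > Mia; Jack > Kate; Carol > Jack; Hank > Mia; Hank > Carol
Method: at each step, the next-highest is the one remaining person who never appears on the smaller side of a constraint between remaining people.
  Step 1: remaining {Carol, Jack, Kate, Hank, Mia}; on the smaller side: {Carol, Jack, Kate, Mia} → Hank is next (Hank > Mia; Hank > Carol).
  Step 2: remaining {Carol, Jack, Kate, Mia}; on the smaller side: {Jack, Kate, Mia} → Carol is next (Carol > Jack).
  Step 3: remaining {Jack, Kate, Mia}; on the smaller side: {Kate, Mia} → Jack is next (Jack > Kate).
  Step 4: remaining {Kate, Mia}; on the smaller side: {Mia} → Kate is next (Kate > Mia).
  Step 5: only Mia remains → lowest.
Final ranking (highest to lowest):

Hank > Carol > Jack > Kate > Mia


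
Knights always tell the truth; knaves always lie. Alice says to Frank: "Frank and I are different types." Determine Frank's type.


Alice says: "Frank and I are different types."
Case 1: Alice is a Knight (truth-teller)
  Statement is true → they ARE different → Frank is a Knave
Case 2: Alice is a Knave (liar)
  Statement is false → they are NOT different → Frank is a Knave
In both cases, Frank is a Knave.

Knave


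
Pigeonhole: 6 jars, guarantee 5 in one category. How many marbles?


Pigeonhole: to guarantee k in one of n categories, need (k-1)×n + 1.
k = 5, n = 6
Minimum = (5-1) × 6 + 1 = 4 × 6 + 1

25


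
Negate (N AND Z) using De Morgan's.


De Morgan's law: ¬(P ∧ Q) ≡ ¬P ∨ ¬Q
¬(N ∧ Z) = ¬N ∨ ¬Z

¬N ∨ ¬Z


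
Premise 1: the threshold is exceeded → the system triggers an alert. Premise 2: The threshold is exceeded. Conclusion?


Modus ponens: P → Q, P ⊢ Q
P: the threshold is exceeded
Q: the system triggers an alert
We have P → Q and P is true.
By modus ponens, Q must be true.

The system triggers an alert


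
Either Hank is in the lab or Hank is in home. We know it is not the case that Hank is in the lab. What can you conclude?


Disjunctive syllogism: P ∨ Q, ¬P ⊢ Q
Disjunction: Hank is in the lab ∨ Hank is in home
We know it is not the case that Hank is in the lab.
By disjunctive syllogism, the other disjunct must be true.

Hank is in home


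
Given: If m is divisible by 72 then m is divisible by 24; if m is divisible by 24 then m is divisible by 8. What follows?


Hypothetical syllogism: P → Q, Q → R ⊢ P → R
Premise 1: m is divisible by 72 → m is divisible by 24
Premise 2: m is divisible by 24 → m is divisible by 8
Chain the implications: the middle term (m is divisible by 24) links the two.
Conclusion: If m is divisible by 72, then m is divisible by 8.

If m is divisible by 72, then m is divisible by 8.


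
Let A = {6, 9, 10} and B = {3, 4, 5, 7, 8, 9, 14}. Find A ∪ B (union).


A = {6, 9, 10}
B = {3, 4, 5, 7, 8, 9, 14}
Operation: union
All elements combined: 3, 4, 5, 6, 7, 8, 9, 10, 14

{3, 4, 5, 6, 7, 8, 9, 10, 14}


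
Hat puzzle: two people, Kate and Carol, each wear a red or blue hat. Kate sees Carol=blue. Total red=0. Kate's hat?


Total red = 0, Carol = blue
Red accounted for: 0
Remaining for Kate: 0
Kate's hat is blue.

blue


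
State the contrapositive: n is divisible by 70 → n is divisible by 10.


Original: If n is divisible by 70, then n is divisible by 10
Contrapositive: If ¬Q, then ¬P
Negate Q: not (n is divisible by 10)
Negate P: not (n is divisible by 70)

If not (n is divisible by 10), then not (n is divisible by 70).


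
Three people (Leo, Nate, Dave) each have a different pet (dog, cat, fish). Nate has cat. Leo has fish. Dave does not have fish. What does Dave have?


From clues:
  Leo → fish
  Nate → cat
By elimination, Dave gets the remaining.

dog


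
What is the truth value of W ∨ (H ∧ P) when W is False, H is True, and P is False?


W = False, H = True, P = False
Step 1: H ∧ P = True AND False = False
Step 2: W ∨ False = False OR False = False
AND evaluated first (higher precedence); then OR applied.

False


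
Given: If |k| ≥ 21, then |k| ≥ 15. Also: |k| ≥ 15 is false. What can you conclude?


Modus tollens: P → Q, ¬Q ⊢ ¬P
P: |k| ≥ 21
Q: |k| ≥ 15
We have P → Q and Q is false.
By modus tollens, P must be false.

It is not the case that |k| ≥ 21


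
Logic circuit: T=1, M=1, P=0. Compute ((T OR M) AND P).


T OR M = 1|1 = 1
1 AND 0 = 0

0


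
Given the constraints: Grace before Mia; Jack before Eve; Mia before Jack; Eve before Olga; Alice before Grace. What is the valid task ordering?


Constraints: Grace before Mia; Jack before Eve; Mia before Jack; Eve before Olga; Alice before Grace
Method: repeatedly schedule the remaining task that has no remaining task required before it.
  Step 1: remaining {Alice, Eve, Mia, Grace, Jack, Olga}; every task except Alice still has a predecessor pending → schedule Alice.
  Step 2: remaining {Eve, Mia, Grace, Jack, Olga}; every task except Grace still has a predecessor pending → schedule Grace.
  Step 3: remaining {Eve, Mia, Jack, Olga}; every task except Mia still has a predecessor pending → schedule Mia.
  Step 4: remaining {Eve, Jack, Olga}; every task except Jack still has a predecessor pending → schedule Jack.
  Step 5: remaining {Eve, Olga}; every task except Eve still has a predecessor pending → schedule Eve.
  Step 6: only Olga remains → schedule Olga.
Resulting order:

Alice → Grace → Mia → Jack → Eve → Olga


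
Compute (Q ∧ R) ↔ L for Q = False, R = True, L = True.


Q = False, R = True, L = True
Step 1: Q ∧ R = False AND True = False
Step 2: (False) ↔ L: true when both sides have same truth value.
Result: False ↔ True = False

False


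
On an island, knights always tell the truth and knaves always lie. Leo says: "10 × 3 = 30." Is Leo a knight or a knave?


Statement: "10 × 3 = 30."
Actual: 10 × 3 = 30
Claimed: 30
Statement is TRUE → Leo tells the truth → Knight

Knight


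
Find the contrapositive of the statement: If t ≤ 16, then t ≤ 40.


Original: If t ≤ 16, then t ≤ 40
Contrapositive: If ¬Q, then ¬P
Negate Q: not (t ≤ 40)
Negate P: not (t ≤ 16)

If not (t ≤ 40), then not (t ≤ 16).


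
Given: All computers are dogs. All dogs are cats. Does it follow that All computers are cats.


Premise 1: All computers are dogs.
Premise 2: All dogs are cats.
Conclusion: All computers are cats.
Barbara syllogism (AAA-1): All A are B, All B are C → All A are C.
Middle term (dogs) distributed in premise 2.

Valid


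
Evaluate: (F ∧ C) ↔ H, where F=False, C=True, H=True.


F = False, C = True, H = True
Expression: (F ∧ C) ↔ H
Step 1: F ∧ C = False AND True = False
Step 2: (False) ↔ H = (False iff True) = False

False


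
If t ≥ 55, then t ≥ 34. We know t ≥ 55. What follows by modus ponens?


Modus ponens: P → Q, P ⊢ Q
P: t ≥ 55
Q: t ≥ 34
We have P → Q and P is true.
By modus ponens, Q must be true.

t ≥ 34


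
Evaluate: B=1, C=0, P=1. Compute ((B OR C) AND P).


B OR C = 1|0 = 1
1 AND 1 = 1

1


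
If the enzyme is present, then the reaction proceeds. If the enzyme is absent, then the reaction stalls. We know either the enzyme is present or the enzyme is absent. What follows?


Constructive dilemma: (P → Q) ∧ (R → S), P ∨ R ⊢ Q ∨ S
Premise 1: the enzyme is present → the reaction proceeds
Premise 2: the enzyme is absent → the reaction stalls
Premise 3: the enzyme is present ∨ the enzyme is absent
Case 1: Assuming the enzyme is present, then by Premise 1, the reaction proceeds.
Case 2: Assuming the enzyme is absent, then by Premise 2, the reaction stalls.
Since one of the enzyme is present or the enzyme is absent must hold, we get the reaction proceeds or the reaction stalls.

The reaction proceeds or the reaction stalls.


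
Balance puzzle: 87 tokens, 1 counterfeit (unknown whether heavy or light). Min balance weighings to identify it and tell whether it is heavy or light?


Let n = 87. 174 possibilities (n tokens × lighter/heavier); each weighing has 3 outcomes.
Bound for k weighings: say the first weighing puts j tokens on each pan. If it tips, the 2j weighed tokens remain suspects (each with a known direction) and k-1 weighings give 3^(k-1) outcomes; 3^(k-1) is odd, so 2j ≤ 3^(k-1) - 1. If it balances, the n - 2j unweighed tokens remain with direction unknown: 2(n - 2j) ≤ 3^(k-1) - 1 by the same parity argument. Adding, n ≤ (3^(k-1) - 1) + (3^(k-1) - 1)/2 = (3^k - 3)/2, and the classical three-group strategy achieves this (3 tokens in 2 weighings, 12 in 3, 39 in 4, 120 in 5).
So we need the smallest k with (3^k - 3)/2 ≥ 87.
k = 4: (3^4 - 3)/2 = 39 < 87 ✗
k = 5: (3^5 - 3)/2 = 120 ≥ 87 ✓

5


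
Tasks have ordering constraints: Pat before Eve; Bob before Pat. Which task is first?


Constraints: Pat before Eve; Bob before Pat
The first task can have nothing scheduled before it, so it must never appear on the right of a 'before'.
Tasks appearing after some 'before': Eve, Pat.
The only task not in that list is Bob → it is first.

Bob


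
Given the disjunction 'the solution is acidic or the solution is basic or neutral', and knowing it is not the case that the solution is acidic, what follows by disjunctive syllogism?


Disjunctive syllogism: P ∨ Q, ¬P ⊢ Q
Disjunction: the solution is acidic ∨ the solution is basic or neutral
We know it is not the case that the solution is acidic.
By disjunctive syllogism, the other disjunct must be true.

The solution is basic or neutral


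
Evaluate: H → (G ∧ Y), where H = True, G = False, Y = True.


H = True, G = False, Y = True
Step 1: G ∧ Y = False AND True = False
Step 2: H → (False): false only when H=True and consequent=False.
Result: False

False


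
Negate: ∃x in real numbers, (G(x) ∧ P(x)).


Original: ∃x (G(x) ∧ P(x))
Rule: ¬∀→∃, ¬∃→∀, negate predicate.
Negation: ∀x (¬G(x) ∨ ¬P(x))

∀x (¬G(x) ∨ ¬P(x))


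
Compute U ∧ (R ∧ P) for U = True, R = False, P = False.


U = True, R = False, P = False
Step 1: R ∧ P = False AND False = False
Step 2: U ∧ False = True AND False = False
AND is true only when ALL operands are true.

False


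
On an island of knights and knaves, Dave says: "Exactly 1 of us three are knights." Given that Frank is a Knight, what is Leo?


Dave claims exactly 1 knights among Dave, Frank, Leo.
Given: Frank is a Knight.

Case 1: Dave is a Knight (tells truth)
  Then exactly 1 of the three are knights.
  Counting Dave, Frank: 2 knight(s) so far. Need -1 more → impossible.
Case 2: Dave is a Knave (lies)
  Then the count is NOT 1.
  If Leo = Knave, count = 1 = 1 → claim would be true, contradicts lie.
  If Leo = Knight, count = 2 ≠ 1 → lie confirmed ✓

Leo is a Knight.

Knight


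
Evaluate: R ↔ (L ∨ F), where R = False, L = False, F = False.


R = False, L = False, F = False
Step 1: L ∨ F = False OR False = False
Step 2: R ↔ (False): true when both sides have same truth value.
Result: False ↔ False = True

True


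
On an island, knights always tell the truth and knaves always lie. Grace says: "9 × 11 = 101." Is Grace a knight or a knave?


Statement: "9 × 11 = 101."
Actual: 9 × 11 = 99
Claimed: 101
Statement is FALSE → Grace lies → Knave

Knave


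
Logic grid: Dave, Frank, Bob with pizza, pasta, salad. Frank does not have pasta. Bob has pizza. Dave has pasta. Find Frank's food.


From clues:
  Bob → pizza
  Dave → pasta
By elimination, Frank gets the remaining.

salad


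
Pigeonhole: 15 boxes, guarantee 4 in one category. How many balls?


Pigeonhole: to guarantee k in one of n categories, need (k-1)×n + 1.
k = 4, n = 15
Minimum = (4-1) × 15 + 1 = 3 × 15 + 1

46


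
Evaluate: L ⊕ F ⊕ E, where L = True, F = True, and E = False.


L = True, F = True, E = False
Step 1: L ⊕ F = True XOR True = False
Step 2: False ⊕ E = False XOR False = False
XOR is true when an odd number of operands are true.

False


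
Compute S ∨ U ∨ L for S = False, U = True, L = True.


S = False, U = True, L = True
Step 1: S ∨ U = False OR True = True
Step 2: True ∨ L = True OR True = True
OR is true when at least one operand is true.

True


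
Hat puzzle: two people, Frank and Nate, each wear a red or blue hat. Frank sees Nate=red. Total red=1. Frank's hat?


Total red = 1, Nate = red
Red accounted for: 1
Remaining for Frank: 0
Frank's hat is blue.

blue


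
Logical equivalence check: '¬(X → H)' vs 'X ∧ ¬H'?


Expression 1: ¬(X → H)
Expression 2: X ∧ ¬H
Truth table (X H | Expr1 Expr2):
  T T |   F     F
  T F |   T     T
  F T |   F     F
  F F |   F     F
All 4 rows agree, so the expressions are logically equivalent.

Yes


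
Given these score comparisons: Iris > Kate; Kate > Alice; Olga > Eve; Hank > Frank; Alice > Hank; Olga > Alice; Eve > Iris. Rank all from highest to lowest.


Constraints: Iris > Kate; Kate > Alice; Olga > Eve; Hank > Frank; Alice > Hank; Olga > Alice; Eve > Iris
Method: at each step, the next-highest is the one remaining person who never appears on the smaller side of a constraint between remaining people.
  Step 1: remaining {Frank, Eve, Kate, Hank, Alice, Iris, Olga}; on the smaller side: {Frank, Eve, Kate, Hank, Alice, Iris} → Olga is next (Olga > Eve; Olga > Alice).
  Step 2: remaining {Frank, Eve, Kate, Hank, Alice, Iris}; on the smaller side: {Frank, Kate, Hank, Alice, Iris} → Eve is next (Eve > Iris).
  Step 3: remaining {Frank, Kate, Hank, Alice, Iris}; on the smaller side: {Frank, Kate, Hank, Alice} → Iris is next (Iris > Kate).
  Step 4: remaining {Frank, Kate, Hank, Alice}; on the smaller side: {Frank, Hank, Alice} → Kate is next (Kate > Alice).
  Step 5: remaining {Frank, Hank, Alice}; on the smaller side: {Frank, Hank} → Alice is next (Alice > Hank).
  Step 6: remaining {Frank, Hank}; on the smaller side: {Frank} → Hank is next (Hank > Frank).
  Step 7: only Frank remains → lowest.
Final ranking (highest to lowest):

Olga > Eve > Iris > Kate > Alice > Hank > Frank


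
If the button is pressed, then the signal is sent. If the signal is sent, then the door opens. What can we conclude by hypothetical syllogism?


Hypothetical syllogism: P → Q, Q → R ⊢ P → R
Premise 1: the button is pressed → the signal is sent
Premise 2: the signal is sent → the door opens
Chain the implications: the middle term (the signal is sent) links the two.
Conclusion: If the button is pressed, then the door opens.

If the button is pressed, then the door opens.


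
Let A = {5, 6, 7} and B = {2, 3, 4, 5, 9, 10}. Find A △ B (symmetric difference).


A = {5, 6, 7}
B = {2, 3, 4, 5, 9, 10}
Operation: symmetric difference
In A only: [6, 7], in B only: [2, 3, 4, 9, 10]

{2, 3, 4, 6, 7, 9, 10}


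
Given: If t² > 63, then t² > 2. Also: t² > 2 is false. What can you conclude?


Modus tollens: P → Q, ¬Q ⊢ ¬P
P: t² > 63
Q: t² > 2
We have P → Q and Q is false.
By modus tollens, P must be false.

It is not the case that t² > 63


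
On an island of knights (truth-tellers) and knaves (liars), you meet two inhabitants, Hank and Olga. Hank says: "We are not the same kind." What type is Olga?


Hank says: "We are not the same kind."
Case 1: Hank is a Knight (truth-teller)
  Statement is true → they ARE different → Olga is a Knave
Case 2: Hank is a Knave (liar)
  Statement is false → they are NOT different → Olga is a Knave
In both cases, Olga is a Knave.

Knave


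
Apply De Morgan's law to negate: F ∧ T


De Morgan's law: ¬(P ∧ Q) ≡ ¬P ∨ ¬Q
¬(F ∧ T) = ¬F ∨ ¬T

¬F ∨ ¬T


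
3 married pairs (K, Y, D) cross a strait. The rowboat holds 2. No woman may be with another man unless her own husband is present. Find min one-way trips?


Label couples K, Y, D (H = husband, W = wife).
Counting alone: 6 people, the rowboat carries 2 and someone must bring it back, so each round trip nets at most +1 on the far side until the last crossing → at least 9 trips. The jealousy constraint makes 9 impossible; the shortest valid schedule has 11:
1. WK+WY →  (far: WK,WY; near: HK,HY,HD,WD)
2. WK ←       (far: WY; near: HK,HY,HD,WK,WD)
3. WK+WD →  (far: WK,WY,WD; near: HK,HY,HD)
4. WK ←       (far: WY,WD; near: HK,HY,HD,WK)
5. HY+HD →  (far: HY,WY,HD,WD; near: HK,WK)
6. HY+WY ←  (far: HD,WD; near: HK,WK,HY,WY)
7. HK+HY →  (far: HK,HY,HD,WD; near: WK,WY)
8. WD ←       (far: HK,HY,HD; near: WK,WY,WD)
9. WK+WY →  (far: HK,WK,HY,WY,HD; near: WD)
10. HD ←      (far: HK,WK,HY,WY; near: HD,WD)
11. HD+WD → (far: all six; near: empty)
In every state each wife is either with her husband or with no other man.
Minimum trips = 11

11


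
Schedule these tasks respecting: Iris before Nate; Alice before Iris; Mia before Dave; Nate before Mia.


Constraints: Iris before Nate; Alice before Iris; Mia before Dave; Nate before Mia
Method: repeatedly schedule the remaining task that has no remaining task required before it.
  Step 1: remaining {Iris, Nate, Mia, Dave, Alice}; every task except Alice still has a predecessor pending → schedule Alice.
  Step 2: remaining {Iris, Nate, Mia, Dave}; every task except Iris still has a predecessor pending → schedule Iris.
  Step 3: remaining {Nate, Mia, Dave}; every task except Nate still has a predecessor pending → schedule Nate.
  Step 4: remaining {Mia, Dave}; every task except Mia still has a predecessor pending → schedule Mia.
  Step 5: only Dave remains → schedule Dave.
Resulting order:

Alice → Iris → Nate → Mia → Dave


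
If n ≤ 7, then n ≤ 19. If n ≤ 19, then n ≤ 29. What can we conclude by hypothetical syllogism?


Hypothetical syllogism: P → Q, Q → R ⊢ P → R
Premise 1: n ≤ 7 → n ≤ 19
Premise 2: n ≤ 19 → n ≤ 29
Chain the implications: the middle term (n ≤ 19) links the two.
Conclusion: If n ≤ 7, then n ≤ 29.

If n ≤ 7, then n ≤ 29.


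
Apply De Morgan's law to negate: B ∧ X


De Morgan's law: ¬(P ∧ Q) ≡ ¬P ∨ ¬Q
¬(B ∧ X) = ¬B ∨ ¬X

¬B ∨ ¬X


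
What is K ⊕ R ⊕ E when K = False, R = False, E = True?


K = False, R = False, E = True
Step 1: K ⊕ R = False XOR False = False
Step 2: False ⊕ E = False XOR True = True
XOR is true when an odd number of operands are true.

True


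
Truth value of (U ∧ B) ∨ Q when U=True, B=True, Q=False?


U = True, B = True, Q = False
Expression: (U ∧ B) ∨ Q
Step 1: U ∧ B = True AND True = True
Step 2: (True) ∨ Q = True OR False = True

True


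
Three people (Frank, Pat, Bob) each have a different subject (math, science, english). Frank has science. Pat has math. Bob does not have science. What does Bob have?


From clues:
  Frank → science
  Pat → math
By elimination, Bob gets the remaining.

english


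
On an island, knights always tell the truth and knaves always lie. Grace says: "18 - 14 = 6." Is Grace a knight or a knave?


Statement: "18 - 14 = 6."
Actual: 18 - 14 = 4
Claimed: 6
Statement is FALSE → Grace lies → Knave

Knave


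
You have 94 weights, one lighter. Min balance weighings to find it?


Each weighing has 3 outcomes (left heavy / balance / right heavy), so k weighings distinguish at most 3^k cases; splitting into three near-equal groups achieves this.
Need 3^k ≥ 94: 3^4 = 81 < 94 ≤ 3^5 = 243
k = ⌈log₃(94)⌉ = 5

5


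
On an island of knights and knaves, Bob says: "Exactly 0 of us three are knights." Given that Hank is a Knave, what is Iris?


Bob claims exactly 0 knights among Bob, Hank, Iris.
Given: Hank is a Knave.

Case 1: Bob is a Knight (tells truth)
  Then exactly 0 of the three are knights.
  Counting Bob, Hank: 1 knight(s) so far. Need -1 more → impossible.
Case 2: Bob is a Knave (lies)
  Then the count is NOT 0.
  If Iris = Knave, count = 0 = 0 → claim would be true, contradicts lie.
  If Iris = Knight, count = 1 ≠ 0 → lie confirmed ✓

Iris is a Knight.

Knight


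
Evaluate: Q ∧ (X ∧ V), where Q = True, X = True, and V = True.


Q = True, X = True, V = True
Step 1: X ∧ V = True AND True = True
Step 2: Q ∧ True = True AND True = True
AND is true only when ALL operands are true.

True


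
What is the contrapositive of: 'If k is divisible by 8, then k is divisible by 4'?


Original: If k is divisible by 8, then k is divisible by 4
Contrapositive: If ¬Q, then ¬P
Negate Q: not (k is divisible by 4)
Negate P: not (k is divisible by 8)

If not (k is divisible by 4), then not (k is divisible by 8).


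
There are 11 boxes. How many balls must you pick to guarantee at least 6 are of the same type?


Pigeonhole: to guarantee k in one of n categories, need (k-1)×n + 1.
k = 6, n = 11
Minimum = (6-1) × 11 + 1 = 5 × 11 + 1

56


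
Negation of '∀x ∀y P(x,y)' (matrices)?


Original: ∀x ∀y P(x,y)
Rule: ¬∀→∃, ¬∃→∀, negate predicate.
Negation: ∃x ∃y ¬P(x,y)

∃x ∃y ¬P(x,y)


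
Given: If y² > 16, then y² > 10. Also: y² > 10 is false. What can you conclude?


Modus tollens: P → Q, ¬Q ⊢ ¬P
P: y² > 16
Q: y² > 10
We have P → Q and Q is false.
By modus tollens, P must be false.

It is not the case that y² > 16


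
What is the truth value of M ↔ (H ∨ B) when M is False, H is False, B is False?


M = False, H = False, B = False
Step 1: H ∨ B = False OR False = False
Step 2: M ↔ (False): true when both sides have same truth value.
Result: False ↔ False = True

True


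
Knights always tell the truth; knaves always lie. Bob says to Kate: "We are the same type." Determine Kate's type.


Bob says: "We are the same type."
Case 1: Bob is a Knight (truth-teller)
  Statement is true → they ARE the same → Kate is also a Knight
Case 2: Bob is a Knave (liar)
  Statement is false → they are NOT the same → Kate is a Knight
In both cases, Kate is a Knight.

Knight


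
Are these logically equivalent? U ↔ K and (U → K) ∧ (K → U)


Expression 1: U ↔ K
Expression 2: (U → K) ∧ (K → U)
Truth table (U K | Expr1 Expr2):
  T T |   T     T
  T F |   F     F
  F T |   F     F
  F F |   T     T
All 4 rows agree, so the expressions are logically equivalent.

Yes


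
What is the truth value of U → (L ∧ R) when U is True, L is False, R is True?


U = True, L = False, R = True
Step 1: L ∧ R = False AND True = False
Step 2: U → (False): false only when U=True and consequent=False.
Result: False

False


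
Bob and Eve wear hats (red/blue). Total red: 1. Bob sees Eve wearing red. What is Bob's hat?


Total red = 1, Eve = red
Red accounted for: 1
Remaining for Bob: 0
Bob's hat is blue.

blue


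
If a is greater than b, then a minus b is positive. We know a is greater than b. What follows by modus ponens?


Modus ponens: P → Q, P ⊢ Q
P: a is greater than b
Q: a minus b is positive
We have P → Q and P is true.
By modus ponens, Q must be true.

a minus b is positive


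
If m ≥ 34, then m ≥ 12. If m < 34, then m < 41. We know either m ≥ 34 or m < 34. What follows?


Constructive dilemma: (P → Q) ∧ (R → S), P ∨ R ⊢ Q ∨ S
Premise 1: m ≥ 34 → m ≥ 12
Premise 2: m < 34 → m < 41
Premise 3: m ≥ 34 ∨ m < 34
Case 1: Assuming m ≥ 34, then by Premise 1, m ≥ 12.
Case 2: Assuming m < 34, then by Premise 2, m < 41.
Since one of m ≥ 34 or m < 34 must hold, we get m ≥ 12 or m < 41.

m ≥ 12 or m < 41.


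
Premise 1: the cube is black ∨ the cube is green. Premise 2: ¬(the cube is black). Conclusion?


Disjunctive syllogism: P ∨ Q, ¬P ⊢ Q
Disjunction: the cube is black ∨ the cube is green
We know it is not the case that the cube is black.
By disjunctive syllogism, the other disjunct must be true.

The cube is green


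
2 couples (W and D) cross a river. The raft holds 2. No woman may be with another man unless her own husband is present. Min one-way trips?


Label couples W and D.
1. WW+WD → (far: WW,WD; near: HW,HD)
2. WW ←   (far: WD; near: HW,HD,WW)
3. HW+HD → (far: HW,HD,WD; near: WW)
4. HW ←   (far: HD,WD; near: HW,WW)  — HW returns, since WW is alone on near bank
5. HW+WW → (far: all four; near: empty)
Every state respects the constraint.
Minimum trips = 5

5


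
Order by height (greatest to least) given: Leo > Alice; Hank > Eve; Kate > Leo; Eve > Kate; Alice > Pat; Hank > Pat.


Constraints: Leo > Alice; Hank > Eve; Kate > Leo; Eve > Kate; Alice > Pat; Hank > Pat
Method: at each step, the next-highest is the one remaining person who never appears on the smaller side of a constraint between remaining people.
  Step 1: remaining {Pat, Kate, Eve, Hank, Alice, Leo}; on the smaller side: {Pat, Kate, Eve, Alice, Leo} → Hank is next (Hank > Eve; Hank > Pat).
  Step 2: remaining {Pat, Kate, Eve, Alice, Leo}; on the smaller side: {Pat, Kate, Alice, Leo} → Eve is next (Eve > Kate).
  Step 3: remaining {Pat, Kate, Alice, Leo}; on the smaller side: {Pat, Alice, Leo} → Kate is next (Kate > Leo).
  Step 4: remaining {Pat, Alice, Leo}; on the smaller side: {Pat, Alice} → Leo is next (Leo > Alice).
  Step 5: remaining {Pat, Alice}; on the smaller side: {Pat} → Alice is next (Alice > Pat).
  Step 6: only Pat remains → lowest.
Final ranking (highest to lowest):

Hank > Eve > Kate > Leo > Alice > Pat


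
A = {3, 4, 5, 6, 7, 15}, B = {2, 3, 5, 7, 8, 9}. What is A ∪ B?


A = {3, 4, 5, 6, 7, 15}
B = {2, 3, 5, 7, 8, 9}
Operation: union
All elements combined: 2, 3, 4, 5, 6, 7, 8, 9, 15

{2, 3, 4, 5, 6, 7, 8, 9, 15}


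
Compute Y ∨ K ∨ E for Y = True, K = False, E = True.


Y = True, K = False, E = True
Step 1: Y ∨ K = True OR False = True
Step 2: True ∨ E = True OR True = True
OR is true when at least one operand is true.

True


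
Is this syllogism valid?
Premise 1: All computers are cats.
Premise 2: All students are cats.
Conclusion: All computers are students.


Premise 1: All computers are cats.
Premise 2: All students are cats.
Conclusion: All computers are students.
Fallacy: undistributed middle. cats is predicate in both.
Counterexample: computers and students could be disjoint subsets of cats.

Invalid


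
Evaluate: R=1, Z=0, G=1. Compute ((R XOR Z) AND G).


R XOR Z = 1^0 = 1
1 AND 1 = 1

1


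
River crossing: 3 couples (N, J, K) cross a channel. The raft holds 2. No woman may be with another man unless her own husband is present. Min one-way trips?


Label couples N, J, K (H = husband, W = wife).
Counting alone: 6 people, the raft carries 2 and someone must bring it back, so each round trip nets at most +1 on the far side until the last crossing → at least 9 trips. The jealousy constraint makes 9 impossible; the shortest valid schedule has 11:
1. WN+WJ →  (far: WN,WJ; near: HN,HJ,HK,WK)
2. WN ←       (far: WJ; near: HN,HJ,HK,WN,WK)
3. WN+WK →  (far: WN,WJ,WK; near: HN,HJ,HK)
4. WN ←       (far: WJ,WK; near: HN,HJ,HK,WN)
5. HJ+HK →  (far: HJ,WJ,HK,WK; near: HN,WN)
6. HJ+WJ ←  (far: HK,WK; near: HN,WN,HJ,WJ)
7. HN+HJ →  (far: HN,HJ,HK,WK; near: WN,WJ)
8. WK ←       (far: HN,HJ,HK; near: WN,WJ,WK)
9. WN+WJ →  (far: HN,WN,HJ,WJ,HK; near: WK)
10. HK ←      (far: HN,WN,HJ,WJ; near: HK,WK)
11. HK+WK → (far: all six; near: empty)
In every state each wife is either with her husband or with no other man.
Minimum trips = 11

11


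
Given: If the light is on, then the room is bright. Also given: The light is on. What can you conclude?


Modus ponens: P → Q, P ⊢ Q
P: the light is on
Q: the room is bright
We have P → Q and P is true.
By modus ponens, Q must be true.

The room is bright


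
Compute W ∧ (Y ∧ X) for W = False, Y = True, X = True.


W = False, Y = True, X = True
Step 1: Y ∧ X = True AND True = True
Step 2: W ∧ True = False AND True = False
AND is true only when ALL operands are true.

False


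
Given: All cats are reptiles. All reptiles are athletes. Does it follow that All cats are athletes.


Premise 1: All cats are reptiles.
Premise 2: All reptiles are athletes.
Conclusion: All cats are athletes.
Barbara syllogism (AAA-1): All A are B, All B are C → All A are C.
Middle term (reptiles) distributed in premise 2.

Valid


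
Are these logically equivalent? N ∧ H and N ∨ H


Expression 1: N ∧ H
Expression 2: N ∨ H
Truth table (N H | Expr1 Expr2):
  T T |   T     T
  T F |   F     T   ← differ
  F T |   F     T   ← differ
  F F |   F     F
Counterexample: N=T, H=F gives Expr1 = F but Expr2 = T, so the expressions are NOT logically equivalent.

No


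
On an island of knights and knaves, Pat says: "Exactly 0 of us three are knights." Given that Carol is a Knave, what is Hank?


Pat claims exactly 0 knights among Pat, Carol, Hank.
Given: Carol is a Knave.

Case 1: Pat is a Knight (tells truth)
  Then exactly 0 of the three are knights.
  Counting Pat, Carol: 1 knight(s) so far. Need -1 more → impossible.
Case 2: Pat is a Knave (lies)
  Then the count is NOT 0.
  If Hank = Knave, count = 0 = 0 → claim would be true, contradicts lie.
  If Hank = Knight, count = 1 ≠ 0 → lie confirmed ✓

Hank is a Knight.

Knight


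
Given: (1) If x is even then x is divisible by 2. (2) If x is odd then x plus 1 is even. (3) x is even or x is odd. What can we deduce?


Constructive dilemma: (P → Q) ∧ (R → S), P ∨ R ⊢ Q ∨ S
Premise 1: x is even → x is divisible by 2
Premise 2: x is odd → x plus 1 is even
Premise 3: x is even ∨ x is odd
Case 1: Assuming x is even, then by Premise 1, x is divisible by 2.
Case 2: Assuming x is odd, then by Premise 2, x plus 1 is even.
Since one of x is even or x is odd must hold, we get x is divisible by 2 or x plus 1 is even.

x is divisible by 2 or x plus 1 is even.


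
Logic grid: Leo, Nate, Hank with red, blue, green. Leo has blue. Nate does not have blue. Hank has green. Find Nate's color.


From clues:
  Hank → green
  Leo → blue
By elimination, Nate gets the remaining.

red


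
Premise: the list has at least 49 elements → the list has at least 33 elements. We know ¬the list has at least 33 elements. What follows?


Modus tollens: P → Q, ¬Q ⊢ ¬P
P: the list has at least 49 elements
Q: the list has at least 33 elements
We have P → Q and Q is false.
By modus tollens, P must be false.

It is not the case that the list has at least 49 elements


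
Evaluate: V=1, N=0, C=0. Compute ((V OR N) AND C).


V OR N = 1|0 = 1
1 AND 0 = 0

0


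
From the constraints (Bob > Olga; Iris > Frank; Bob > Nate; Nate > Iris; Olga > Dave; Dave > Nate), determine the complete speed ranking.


Constraints: Bob > Olga; Iris > Frank; Bob > Nate; Nate > Iris; Olga > Dave; Dave > Nate
Method: at each step, the next-highest is the one remaining person who never appears on the smaller side of a constraint between remaining people.
  Step 1: remaining {Olga, Frank, Nate, Bob, Dave, Iris}; on the smaller side: {Olga, Frank, Nate, Dave, Iris} → Bob is next (Bob > Olga; Bob > Nate).
  Step 2: remaining {Olga, Frank, Nate, Dave, Iris}; on the smaller side: {Frank, Nate, Dave, Iris} → Olga is next (Olga > Dave).
  Step 3: remaining {Frank, Nate, Dave, Iris}; on the smaller side: {Frank, Nate, Iris} → Dave is next (Dave > Nate).
  Step 4: remaining {Frank, Nate, Iris}; on the smaller side: {Frank, Iris} → Nate is next (Nate > Iris).
  Step 5: remaining {Frank, Iris}; on the smaller side: {Frank} → Iris is next (Iris > Frank).
  Step 6: only Frank remains → lowest.
Final ranking (highest to lowest):

Bob > Olga > Dave > Nate > Iris > Frank


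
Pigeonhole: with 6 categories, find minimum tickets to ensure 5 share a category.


Pigeonhole: to guarantee k in one of n categories, need (k-1)×n + 1.
k = 5, n = 6
Minimum = (5-1) × 6 + 1 = 4 × 6 + 1

25


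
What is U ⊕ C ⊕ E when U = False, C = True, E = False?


U = False, C = True, E = False
Step 1: U ⊕ C = False XOR True = True
Step 2: True ⊕ E = True XOR False = True
XOR is true when an odd number of operands are true.

True


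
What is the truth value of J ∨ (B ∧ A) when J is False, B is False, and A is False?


J = False, B = False, A = False
Step 1: B ∧ A = False AND False = False
Step 2: J ∨ False = False OR False = False
AND evaluated first (higher precedence); then OR applied.

False


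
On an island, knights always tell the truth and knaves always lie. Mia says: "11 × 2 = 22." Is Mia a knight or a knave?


Statement: "11 × 2 = 22."
Actual: 11 × 2 = 22
Claimed: 22
Statement is TRUE → Mia tells the truth → Knight

Knight


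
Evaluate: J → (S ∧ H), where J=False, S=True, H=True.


J = False, S = True, H = True
Expression: J → (S ∧ H)
Step 1: S ∧ H = True AND True = True
Step 2: J → (True) = False → True = True

True


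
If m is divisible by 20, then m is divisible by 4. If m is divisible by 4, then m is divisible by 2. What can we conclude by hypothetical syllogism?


Hypothetical syllogism: P → Q, Q → R ⊢ P → R
Premise 1: m is divisible by 20 → m is divisible by 4
Premise 2: m is divisible by 4 → m is divisible by 2
Chain the implications: the middle term (m is divisible by 4) links the two.
Conclusion: If m is divisible by 20, then m is divisible by 2.

If m is divisible by 20, then m is divisible by 2.


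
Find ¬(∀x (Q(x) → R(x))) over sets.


Original: ∀x (Q(x) → R(x))
Rule: ¬∀→∃, ¬∃→∀, negate predicate.
Negation: ∃x (Q(x) ∧ ¬R(x))

∃x (Q(x) ∧ ¬R(x))


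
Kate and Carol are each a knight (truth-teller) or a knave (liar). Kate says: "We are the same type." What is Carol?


Kate says: "We are the same type."
Case 1: Kate is a Knight (truth-teller)
  Statement is true → they ARE the same → Carol is also a Knight
Case 2: Kate is a Knave (liar)
  Statement is false → they are NOT the same → Carol is a Knight
In both cases, Carol is a Knight.

Knight


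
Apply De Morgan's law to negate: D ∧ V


De Morgan's law: ¬(P ∧ Q) ≡ ¬P ∨ ¬Q
¬(D ∧ V) = ¬D ∨ ¬V

¬D ∨ ¬V


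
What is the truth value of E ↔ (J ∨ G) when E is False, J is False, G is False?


E = False, J = False, G = False
Step 1: J ∨ G = False OR False = False
Step 2: E ↔ (False): true when both sides have same truth value.
Result: False ↔ False = True

True


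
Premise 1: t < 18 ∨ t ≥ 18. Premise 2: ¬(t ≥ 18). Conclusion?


Disjunctive syllogism: P ∨ Q, ¬P ⊢ Q
Disjunction: t < 18 ∨ t ≥ 18
We know it is not the case that t ≥ 18.
By disjunctive syllogism, the other disjunct must be true.

t < 18


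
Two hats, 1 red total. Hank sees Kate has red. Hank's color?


Total red = 1, Kate = red
Red accounted for: 1
Remaining for Hank: 0
Hank's hat is blue.

blue


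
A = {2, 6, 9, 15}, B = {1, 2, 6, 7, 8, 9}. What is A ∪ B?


A = {2, 6, 9, 15}
B = {1, 2, 6, 7, 8, 9}
Operation: union
All elements combined: 1, 2, 6, 7, 8, 9, 15

{1, 2, 6, 7, 8, 9, 15}


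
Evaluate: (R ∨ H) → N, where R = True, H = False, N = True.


R = True, H = False, N = True
Step 1: R ∨ H = True OR False = True
Step 2: (True) → N: false only when antecedent=True and N=False.
Result: True

True


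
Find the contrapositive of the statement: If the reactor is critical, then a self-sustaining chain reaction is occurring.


Original: If the reactor is critical, then a self-sustaining chain reaction is occurring
Contrapositive: If ¬Q, then ¬P
Negate Q: not (a self-sustaining chain reaction is occurring)
Negate P: not (the reactor is critical)

If not (a self-sustaining chain reaction is occurring), then not (the reactor is critical).
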